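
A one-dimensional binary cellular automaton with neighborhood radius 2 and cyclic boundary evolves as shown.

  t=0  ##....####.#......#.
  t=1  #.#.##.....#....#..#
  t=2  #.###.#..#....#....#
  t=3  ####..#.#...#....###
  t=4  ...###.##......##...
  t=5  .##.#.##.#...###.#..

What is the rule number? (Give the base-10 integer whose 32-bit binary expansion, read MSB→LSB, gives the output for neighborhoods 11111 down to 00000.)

  #####|.  b31=0 t=3,i=0
  ####.|.  b30=0 t=0,i=8
  ###.#|.  b29=0 t=0,i=9
  ###..|#  b28=1 t=3,i=3
  ##.##|#  b27=1 t=2,i=1
  ##.#.|.  b26=0 t=0,i=10
  ##..#|#  b25=1 t=3,i=4
  ##...|#  b24=1 t=0,i=2
  #.###|#  b23=1 t=2,i=2
  #.##.|#  b22=1 t=0,i=0
  #.#.#|#  b21=1 t=1,i=2
  #.#..|#  b20=1 t=0,i=11
  #..##|.  b19=0 t=1,i=18
  #..#.|#  b18=1 t=2,i=8
  #...#|.  b17=0 t=3,i=10
  #....|.  b16=0 t=0,i=3
  .####|.  b15=0 t=0,i=7
  .###.|#  b14=1 t=2,i=3
  .##.#|#  b13=1 t=1,i=0
  .##..|.  b12=0 t=0,i=1
  .#.##|#  b11=1 t=0,i=19
  .#.#.|#  b10=1 t=3,i=7
  .#..#|.  b9=0 t=1,i=17
  .#...|.  b8=0 t=0,i=12
  ..###|.  b7=0 t=0,i=6
  ..##.|#  b6=1 t=1,i=19
  ..#.#|.  b5=0 t=0,i=18
  ..#..|.  b4=0 t=1,i=11
  ...##|#  b3=1 t=0,i=5
  ...#.|.  b2=0 t=0,i=17
  ....#|#  b1=1 t=0,i=4
  .....|.  b0=0 t=0,i=14
  bits 00011011111101000110110001001010 = 469003338

469003338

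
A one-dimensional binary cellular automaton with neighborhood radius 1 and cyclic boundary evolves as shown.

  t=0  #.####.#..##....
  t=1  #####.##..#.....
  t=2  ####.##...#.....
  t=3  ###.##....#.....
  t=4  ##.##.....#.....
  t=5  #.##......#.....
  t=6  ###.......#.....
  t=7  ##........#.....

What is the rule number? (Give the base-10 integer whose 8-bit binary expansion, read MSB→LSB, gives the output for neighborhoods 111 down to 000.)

  [7] ### => #  t=0,i=3
  [6] ##. => .  t=0,i=5
  [5] #.# => #  t=0,i=1
  [4] #.. => .  t=0,i=8
  [3] .## => #  t=0,i=2
  [2] .#. => #  t=0,i=0
  [1] ..# => .  t=0,i=9
  [0] ... => .  t=0,i=13
  bits 10101100 = 172

172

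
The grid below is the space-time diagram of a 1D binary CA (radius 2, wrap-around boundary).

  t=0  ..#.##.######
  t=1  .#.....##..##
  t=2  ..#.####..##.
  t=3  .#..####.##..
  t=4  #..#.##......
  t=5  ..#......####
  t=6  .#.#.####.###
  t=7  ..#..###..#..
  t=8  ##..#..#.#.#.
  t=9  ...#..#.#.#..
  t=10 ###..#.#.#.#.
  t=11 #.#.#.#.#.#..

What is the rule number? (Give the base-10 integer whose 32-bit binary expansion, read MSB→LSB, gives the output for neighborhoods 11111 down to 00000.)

  #####|.  b31=0 t=0,i=9
  ####.|#  b30=1 t=0,i=11
  ###.#|.  b29=0 t=3,i=7
  ###..|#  b28=1 t=0,i=12
  ##.##|.  b27=0 t=0,i=6
  ##.#.|.  b26=0 t=1,i=0
  ##..#|.  b25=0 t=0,i=0
  ##...|.  b24=0 t=2,i=12
  #.###|#  b23=1 t=0,i=7
  #.##.|.  b22=0 t=0,i=4
  #.#.#|.  b21=0 t=6,i=1
  #.#..|.  b20=0 t=1,i=1
  #..##|#  b19=1 t=1,i=10
  #..#.|#  b18=1 t=0,i=1
  #...#|.  b17=0 t=2,i=0
  #....|.  b16=0 t=1,i=3
  .####|#  b15=1 t=0,i=8
  .###.|.  b14=0 t=6,i=11
  .##.#|.  b13=0 t=0,i=5
  .##..|.  b12=0 t=1,i=8
  .#.##|.  b11=0 t=0,i=3
  .#.#.|#  b10=1 t=6,i=2
  .#..#|.  b9=0 t=3,i=2
  .#...|#  b8=1 t=1,i=2
  ..###|.  b7=0 t=3,i=4
  ..##.|#  b6=1 t=1,i=7
  ..#.#|.  b5=0 t=0,i=2
  ..#..|.  b4=0 t=3,i=1
  ...##|#  b3=1 t=1,i=6
  ...#.|#  b2=1 t=2,i=1
  ....#|#  b1=1 t=1,i=5
  .....|#  b0=1 t=1,i=4
  bits 01010000100011001000010101001111 = 1351386447

1351386447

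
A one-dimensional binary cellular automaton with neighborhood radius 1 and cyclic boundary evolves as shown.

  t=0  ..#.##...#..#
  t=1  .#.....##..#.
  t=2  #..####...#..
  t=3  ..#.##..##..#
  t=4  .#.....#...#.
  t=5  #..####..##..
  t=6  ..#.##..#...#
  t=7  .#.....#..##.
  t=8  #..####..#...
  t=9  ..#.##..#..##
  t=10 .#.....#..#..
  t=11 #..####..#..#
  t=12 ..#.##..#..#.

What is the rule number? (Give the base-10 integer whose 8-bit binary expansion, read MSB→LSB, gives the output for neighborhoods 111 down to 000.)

131

  ###|#  b7=1 t=2,i=4
  ##.|.  b6=0 t=0,i=5
  #.#|.  b5=0 t=0,i=3
  #..|.  b4=0 t=0,i=0
  .##|.  b3=0 t=0,i=4
  .#.|.  b2=0 t=0,i=2
  ..#|#  b1=1 t=0,i=1
  ...|#  b0=1 t=0,i=7
  bits 10000011 = 131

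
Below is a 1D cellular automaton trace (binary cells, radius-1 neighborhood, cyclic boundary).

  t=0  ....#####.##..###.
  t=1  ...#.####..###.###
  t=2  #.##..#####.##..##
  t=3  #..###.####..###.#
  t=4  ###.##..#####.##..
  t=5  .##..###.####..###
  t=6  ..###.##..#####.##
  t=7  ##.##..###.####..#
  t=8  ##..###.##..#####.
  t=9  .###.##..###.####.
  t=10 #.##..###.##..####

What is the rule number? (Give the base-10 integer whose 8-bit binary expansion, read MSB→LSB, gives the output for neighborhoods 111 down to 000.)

  nb ###: next=#  (t=0,i=5, bit7=1)
  nb ##.: next=#  (t=0,i=8, bit6=1)
  nb #.#: next=.  (t=0,i=9, bit5=0)
  nb #..: next=#  (t=0,i=12, bit4=1)
  nb .##: next=.  (t=0,i=4, bit3=0)
  nb .#.: next=#  (t=1,i=3, bit2=1)
  nb ..#: next=#  (t=0,i=3, bit1=1)
  nb ...: next=.  (t=0,i=0, bit0=0)
  bits 11010110 = 214

214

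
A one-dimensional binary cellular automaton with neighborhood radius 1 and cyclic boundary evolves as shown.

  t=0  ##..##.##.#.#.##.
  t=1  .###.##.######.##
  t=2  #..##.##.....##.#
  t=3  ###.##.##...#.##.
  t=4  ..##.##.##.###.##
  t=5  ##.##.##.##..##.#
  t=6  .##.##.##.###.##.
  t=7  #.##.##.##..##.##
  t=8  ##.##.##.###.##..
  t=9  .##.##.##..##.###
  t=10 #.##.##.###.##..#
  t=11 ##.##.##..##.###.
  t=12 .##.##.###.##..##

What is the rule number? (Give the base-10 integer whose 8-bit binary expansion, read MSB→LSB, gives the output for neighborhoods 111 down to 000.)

  ### -> .   bit 7 = 0  t=1,i=2
  ##. -> #   bit 6 = 1  t=0,i=1
  #.# -> #   bit 5 = 1  t=0,i=6
  #.. -> #   bit 4 = 1  t=0,i=2
  .## -> .   bit 3 = 0  t=0,i=0
  .#. -> #   bit 2 = 1  t=0,i=10
  ..# -> #   bit 1 = 1  t=0,i=3
  ... -> .   bit 0 = 0  t=2,i=9
  bits 01110110 = 118

118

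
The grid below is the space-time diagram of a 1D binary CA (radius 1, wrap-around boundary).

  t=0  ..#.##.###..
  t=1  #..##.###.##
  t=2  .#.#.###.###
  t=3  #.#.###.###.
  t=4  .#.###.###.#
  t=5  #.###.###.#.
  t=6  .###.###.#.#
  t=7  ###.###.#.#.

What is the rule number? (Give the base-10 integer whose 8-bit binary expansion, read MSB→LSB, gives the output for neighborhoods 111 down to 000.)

185

  ### -> #   bit 7 = 1  t=0,i=8
  ##. -> .   bit 6 = 0  t=0,i=5
  #.# -> #   bit 5 = 1  t=0,i=3
  #.. -> #   bit 4 = 1  t=0,i=10
  .## -> #   bit 3 = 1  t=0,i=4
  .#. -> .   bit 2 = 0  t=0,i=2
  ..# -> .   bit 1 = 0  t=0,i=1
  ... -> #   bit 0 = 1  t=0,i=0
  bits 10111001 = 185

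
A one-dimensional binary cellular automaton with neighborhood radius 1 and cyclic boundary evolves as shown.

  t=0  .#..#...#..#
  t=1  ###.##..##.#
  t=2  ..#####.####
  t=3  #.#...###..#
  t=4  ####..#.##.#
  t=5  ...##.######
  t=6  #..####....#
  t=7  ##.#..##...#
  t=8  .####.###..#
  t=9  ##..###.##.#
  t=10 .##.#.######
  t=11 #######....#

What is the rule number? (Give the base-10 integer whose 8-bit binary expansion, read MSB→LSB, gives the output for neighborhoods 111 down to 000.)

124

  nb ###: next=.  (t=1,i=0, bit7=0)
  nb ##.: next=#  (t=1,i=2, bit6=1)
  nb #.#: next=#  (t=0,i=0, bit5=1)
  nb #..: next=#  (t=0,i=2, bit4=1)
  nb .##: next=#  (t=1,i=4, bit3=1)
  nb .#.: next=#  (t=0,i=1, bit2=1)
  nb ..#: next=.  (t=0,i=3, bit1=0)
  nb ...: next=.  (t=0,i=6, bit0=0)
  bits 01111100 = 124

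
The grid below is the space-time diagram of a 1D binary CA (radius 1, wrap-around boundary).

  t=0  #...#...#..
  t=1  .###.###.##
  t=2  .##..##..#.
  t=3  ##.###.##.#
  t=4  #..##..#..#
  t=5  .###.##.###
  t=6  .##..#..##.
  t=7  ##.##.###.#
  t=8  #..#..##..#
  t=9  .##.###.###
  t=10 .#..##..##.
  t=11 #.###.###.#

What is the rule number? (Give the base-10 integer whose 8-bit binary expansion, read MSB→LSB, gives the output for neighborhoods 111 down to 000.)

  [7] ### => #  t=1,i=2
  [6] ##. => .  t=1,i=3
  [5] #.# => .  t=1,i=0
  [4] #.. => #  t=0,i=1
  [3] .## => #  t=1,i=1
  [2] .#. => .  t=0,i=0
  [1] ..# => #  t=0,i=3
  [0] ... => #  t=0,i=2
  bits 10011011 = 155

155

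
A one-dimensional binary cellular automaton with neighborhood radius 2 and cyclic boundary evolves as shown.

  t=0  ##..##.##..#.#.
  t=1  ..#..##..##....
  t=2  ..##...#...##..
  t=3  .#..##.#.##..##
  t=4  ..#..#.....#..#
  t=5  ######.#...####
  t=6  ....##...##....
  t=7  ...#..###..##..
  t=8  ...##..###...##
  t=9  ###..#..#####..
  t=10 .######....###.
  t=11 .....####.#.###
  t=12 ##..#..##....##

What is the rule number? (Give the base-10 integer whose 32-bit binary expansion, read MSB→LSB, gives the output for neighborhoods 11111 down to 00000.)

2064081432

  [31] ##### => .  t=5,i=0
  [30] ####. => #  t=5,i=4
  [29] ###.# => #  t=5,i=5
  [28] ###.. => #  t=7,i=8
  [27] ##.## => #  t=0,i=6
  [26] ##.#. => .  t=3,i=0
  [25] ##..# => #  t=0,i=2
  [24] ##... => #  t=1,i=11
  [23] #.### => .  t=11,i=12
  [22] #.##. => .  t=0,i=0
  [21] #.#.# => .  t=0,i=13
  [20] #.#.. => .  t=3,i=1
  [19] #..## => .  t=0,i=3
  [18] #..#. => #  t=0,i=10
  [17] #...# => #  t=2,i=5
  [16] #.... => #  t=1,i=12
  [15] .#### => .  t=5,i=12
  [14] .###. => #  t=7,i=7
  [13] .##.# => #  t=0,i=5
  [12] .##.. => .  t=0,i=1
  [11] .#.## => .  t=0,i=14
  [10] .#.#. => .  t=0,i=12
  [9] .#..# => #  t=1,i=3
  [8] .#... => .  t=2,i=8
  [7] ..### => .  t=5,i=11
  [6] ..##. => .  t=0,i=4
  [5] ..#.# => .  t=0,i=11
  [4] ..#.. => #  t=1,i=2
  [3] ...## => #  t=2,i=1
  [2] ...#. => .  t=1,i=1
  [1] ....# => .  t=1,i=0
  [0] ..... => .  t=1,i=13
  bits 01111011000001110110001000011000 = 2064081432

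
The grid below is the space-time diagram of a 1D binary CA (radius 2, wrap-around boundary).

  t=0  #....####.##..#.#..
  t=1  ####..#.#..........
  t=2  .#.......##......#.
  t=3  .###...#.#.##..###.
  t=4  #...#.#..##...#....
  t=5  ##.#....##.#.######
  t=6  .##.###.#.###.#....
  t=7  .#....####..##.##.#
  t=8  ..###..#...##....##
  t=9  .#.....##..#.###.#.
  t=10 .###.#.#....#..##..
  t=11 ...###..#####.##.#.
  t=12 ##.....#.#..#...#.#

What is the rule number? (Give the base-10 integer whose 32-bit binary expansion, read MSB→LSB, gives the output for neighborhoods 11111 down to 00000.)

  [31] ##### => .  t=5,i=15
  [30] ####. => .  t=0,i=7
  [29] ###.# => #  t=0,i=8
  [28] ###.. => .  t=1,i=3
  [27] ##.## => .  t=0,i=9
  [26] ##.#. => #  t=5,i=2
  [25] ##..# => .  t=0,i=12
  [24] ##... => #  t=2,i=11
  [23] #.### => .  t=5,i=13
  [22] #.##. => .  t=0,i=10
  [21] #.#.# => #  t=3,i=9
  [20] #.#.. => .  t=0,i=16
  [19] #..## => #  t=3,i=0
  [18] #..#. => .  t=0,i=13
  [17] #...# => .  t=3,i=5
  [16] #.... => #  t=0,i=2
  [15] .#### => #  t=0,i=6
  [14] .###. => .  t=3,i=2
  [13] .##.# => .  t=5,i=9
  [12] .##.. => .  t=0,i=11
  [11] .#.## => #  t=3,i=10
  [10] .#.#. => .  t=0,i=15
  [9] .#..# => .  t=0,i=17
  [8] .#... => #  t=0,i=1
  [7] ..### => .  t=0,i=5
  [6] ..##. => #  t=2,i=9
  [5] ..#.# => .  t=0,i=14
  [4] ..#.. => #  t=0,i=0
  [3] ...## => .  t=0,i=4
  [2] ...#. => #  t=2,i=16
  [1] ....# => #  t=0,i=3
  [0] ..... => .  t=1,i=11
  bits 00100101001010011000100101010110 = 623479126

623479126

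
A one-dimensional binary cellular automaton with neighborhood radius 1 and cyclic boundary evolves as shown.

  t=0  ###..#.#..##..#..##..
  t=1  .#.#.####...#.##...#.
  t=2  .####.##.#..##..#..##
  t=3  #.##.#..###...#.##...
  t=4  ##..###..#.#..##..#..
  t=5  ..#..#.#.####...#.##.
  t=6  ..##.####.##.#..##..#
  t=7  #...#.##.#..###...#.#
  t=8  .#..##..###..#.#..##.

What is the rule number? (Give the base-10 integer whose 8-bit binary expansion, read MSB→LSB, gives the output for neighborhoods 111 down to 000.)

  [7] ### => #  t=0,i=1
  [6] ##. => .  t=0,i=2
  [5] #.# => #  t=0,i=6
  [4] #.. => #  t=0,i=3
  [3] .## => .  t=0,i=0
  [2] .#. => #  t=0,i=5
  [1] ..# => .  t=0,i=4
  [0] ... => .  t=1,i=10
  bits 10110100 = 180

180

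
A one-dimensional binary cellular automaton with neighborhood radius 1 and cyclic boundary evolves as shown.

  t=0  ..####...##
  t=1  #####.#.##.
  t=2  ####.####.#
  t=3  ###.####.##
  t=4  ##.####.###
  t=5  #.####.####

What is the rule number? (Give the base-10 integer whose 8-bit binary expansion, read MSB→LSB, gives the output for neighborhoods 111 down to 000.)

  ###|#  b7=1 t=0,i=3
  ##.|.  b6=0 t=0,i=5
  #.#|#  b5=1 t=1,i=5
  #..|#  b4=1 t=0,i=0
  .##|#  b3=1 t=0,i=2
  .#.|#  b2=1 t=1,i=6
  ..#|#  b1=1 t=0,i=1
  ...|.  b0=0 t=0,i=7
  bits 10111110 = 190

190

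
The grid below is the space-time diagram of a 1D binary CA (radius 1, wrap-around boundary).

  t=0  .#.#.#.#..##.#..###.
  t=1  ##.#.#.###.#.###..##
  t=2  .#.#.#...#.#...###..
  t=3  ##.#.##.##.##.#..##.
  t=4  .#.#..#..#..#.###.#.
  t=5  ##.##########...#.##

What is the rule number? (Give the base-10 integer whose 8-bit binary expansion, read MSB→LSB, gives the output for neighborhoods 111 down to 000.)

86

  nb ###: next=.  (t=0,i=17, bit7=0)
  nb ##.: next=#  (t=0,i=11, bit6=1)
  nb #.#: next=.  (t=0,i=2, bit5=0)
  nb #..: next=#  (t=0,i=8, bit4=1)
  nb .##: next=.  (t=0,i=10, bit3=0)
  nb .#.: next=#  (t=0,i=1, bit2=1)
  nb ..#: next=#  (t=0,i=0, bit1=1)
  nb ...: next=.  (t=2,i=7, bit0=0)
  bits 01010110 = 86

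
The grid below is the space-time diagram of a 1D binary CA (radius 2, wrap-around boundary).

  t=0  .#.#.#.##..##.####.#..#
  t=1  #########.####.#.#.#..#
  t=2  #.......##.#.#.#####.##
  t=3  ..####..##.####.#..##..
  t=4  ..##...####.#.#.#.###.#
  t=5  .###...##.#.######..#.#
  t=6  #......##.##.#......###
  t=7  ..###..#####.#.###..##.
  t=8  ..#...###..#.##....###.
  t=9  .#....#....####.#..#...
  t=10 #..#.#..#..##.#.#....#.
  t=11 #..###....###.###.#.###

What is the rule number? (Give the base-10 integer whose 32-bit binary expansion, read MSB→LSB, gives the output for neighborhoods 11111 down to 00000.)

679066853

  #####|.  b31=0 t=1,i=1
  ####.|.  b30=0 t=0,i=16
  ###.#|#  b29=1 t=0,i=17
  ###..|.  b28=0 t=2,i=0
  ##.##|#  b27=1 t=0,i=13
  ##.#.|.  b26=0 t=0,i=18
  ##..#|.  b25=0 t=0,i=9
  ##...|.  b24=0 t=2,i=1
  #.###|.  b23=0 t=0,i=14
  #.##.|#  b22=1 t=0,i=7
  #.#.#|#  b21=1 t=0,i=1
  #.#..|#  b20=1 t=0,i=19
  #..##|#  b19=1 t=0,i=10
  #..#.|.  b18=0 t=0,i=21
  #...#|.  b17=0 t=4,i=5
  #....|#  b16=1 t=2,i=2
  .####|#  b15=1 t=0,i=15
  .###.|.  b14=0 t=2,i=22
  .##.#|#  b13=1 t=0,i=12
  .##..|#  b12=1 t=0,i=8
  .#.##|#  b11=1 t=0,i=6
  .#.#.|#  b10=1 t=0,i=0
  .#..#|.  b9=0 t=0,i=20
  .#...|.  b8=0 t=6,i=14
  ..###|#  b7=1 t=1,i=22
  ..##.|#  b6=1 t=0,i=11
  ..#.#|#  b5=1 t=0,i=22
  ..#..|.  b4=0 t=8,i=2
  ...##|.  b3=0 t=2,i=7
  ...#.|#  b2=1 t=8,i=1
  ....#|.  b1=0 t=2,i=6
  .....|#  b0=1 t=2,i=3
  bits 00101000011110011011110011100101 = 679066853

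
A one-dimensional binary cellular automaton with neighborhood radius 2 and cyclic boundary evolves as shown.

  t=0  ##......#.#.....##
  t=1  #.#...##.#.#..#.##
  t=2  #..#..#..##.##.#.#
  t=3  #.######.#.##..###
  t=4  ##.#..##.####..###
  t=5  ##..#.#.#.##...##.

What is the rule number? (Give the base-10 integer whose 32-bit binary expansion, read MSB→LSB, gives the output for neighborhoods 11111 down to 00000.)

1768218582

  nb #####: next=.  (t=3,i=4, bit31=0)
  nb ####.: next=#  (t=0,i=0, bit30=1)
  nb ###.#: next=#  (t=1,i=0, bit29=1)
  nb ###..: next=.  (t=0,i=1, bit28=0)
  nb ##.##: next=#  (t=2,i=11, bit27=1)
  nb ##.#.: next=.  (t=1,i=1, bit26=0)
  nb ##..#: next=.  (t=2,i=1, bit25=0)
  nb ##...: next=#  (t=0,i=2, bit24=1)
  nb #.###: next=.  (t=1,i=16, bit23=0)
  nb #.##.: next=#  (t=2,i=12, bit22=1)
  nb #.#.#: next=#  (t=1,i=9, bit21=1)
  nb #.#..: next=.  (t=0,i=10, bit20=0)
  nb #..##: next=.  (t=2,i=8, bit19=0)
  nb #..#.: next=#  (t=1,i=13, bit18=1)
  nb #...#: next=.  (t=1,i=4, bit17=0)
  nb #....: next=.  (t=0,i=3, bit16=0)
  nb .####: next=#  (t=0,i=17, bit15=1)
  nb .###.: next=#  (t=1,i=17, bit14=1)
  nb .##.#: next=.  (t=1,i=7, bit13=0)
  nb .##..: next=#  (t=2,i=0, bit12=1)
  nb .#.##: next=#  (t=1,i=15, bit11=1)
  nb .#.#.: next=#  (t=0,i=9, bit10=1)
  nb .#..#: next=#  (t=1,i=12, bit9=1)
  nb .#...: next=#  (t=0,i=11, bit8=1)
  nb ..###: next=#  (t=0,i=16, bit7=1)
  nb ..##.: next=#  (t=1,i=6, bit6=1)
  nb ..#.#: next=.  (t=0,i=8, bit5=0)
  nb ..#..: next=#  (t=2,i=3, bit4=1)
  nb ...##: next=.  (t=0,i=15, bit3=0)
  nb ...#.: next=#  (t=0,i=7, bit2=1)
  nb ....#: next=#  (t=0,i=6, bit1=1)
  nb .....: next=.  (t=0,i=4, bit0=0)
  bits 01101001011001001101111111010110 = 1768218582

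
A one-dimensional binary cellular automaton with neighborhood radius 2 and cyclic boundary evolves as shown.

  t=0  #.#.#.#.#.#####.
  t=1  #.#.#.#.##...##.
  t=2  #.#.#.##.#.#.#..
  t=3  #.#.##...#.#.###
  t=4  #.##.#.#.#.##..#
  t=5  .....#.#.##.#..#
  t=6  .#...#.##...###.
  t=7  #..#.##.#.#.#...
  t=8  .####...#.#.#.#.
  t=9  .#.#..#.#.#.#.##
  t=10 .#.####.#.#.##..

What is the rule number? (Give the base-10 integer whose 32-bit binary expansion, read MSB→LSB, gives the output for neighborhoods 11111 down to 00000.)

  #####|.  b31=0 t=0,i=12
  ####.|#  b30=1 t=0,i=13
  ###.#|#  b29=1 t=0,i=14
  ###..|.  b28=0 t=6,i=14
  ##.##|.  b27=0 t=4,i=1
  ##.#.|.  b26=0 t=0,i=15
  ##..#|.  b25=0 t=4,i=13
  ##...|.  b24=0 t=1,i=10
  #.###|.  b23=0 t=0,i=10
  #.##.|.  b22=0 t=1,i=8
  #.#.#|#  b21=1 t=0,i=0
  #.#..|#  b20=1 t=2,i=13
  #..##|.  b19=0 t=4,i=14
  #..#.|#  b18=1 t=2,i=15
  #...#|#  b17=1 t=1,i=11
  #....|#  b16=1 t=5,i=1
  .####|.  b15=0 t=0,i=11
  .###.|.  b14=0 t=6,i=13
  .##.#|.  b13=0 t=1,i=14
  .##..|#  b12=1 t=1,i=9
  .#.##|#  b11=1 t=0,i=9
  .#.#.|.  b10=0 t=0,i=1
  .#..#|#  b9=1 t=2,i=14
  .#...|.  b8=0 t=5,i=0
  ..###|#  b7=1 t=6,i=12
  ..##.|#  b6=1 t=1,i=13
  ..#.#|#  b5=1 t=2,i=0
  ..#..|.  b4=0 t=5,i=15
  ...##|.  b3=0 t=1,i=12
  ...#.|.  b2=0 t=3,i=8
  ....#|.  b1=0 t=5,i=3
  .....|.  b0=0 t=5,i=2
  bits 01100000001101110001101011100000 = 1614224096

1614224096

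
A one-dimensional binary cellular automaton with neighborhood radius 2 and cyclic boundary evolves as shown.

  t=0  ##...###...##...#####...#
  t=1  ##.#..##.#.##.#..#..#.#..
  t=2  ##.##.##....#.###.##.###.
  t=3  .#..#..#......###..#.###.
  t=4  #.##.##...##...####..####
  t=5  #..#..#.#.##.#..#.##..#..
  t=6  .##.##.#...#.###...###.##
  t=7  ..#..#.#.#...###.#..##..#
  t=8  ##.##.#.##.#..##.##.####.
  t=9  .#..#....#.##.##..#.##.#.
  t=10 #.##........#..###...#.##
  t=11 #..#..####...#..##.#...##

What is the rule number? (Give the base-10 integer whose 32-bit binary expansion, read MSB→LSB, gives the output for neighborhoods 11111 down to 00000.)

  #####|.  b31=0 t=0,i=18
  ####.|.  b30=0 t=0,i=19
  ###.#|#  b29=1 t=2,i=16
  ###..|#  b28=1 t=0,i=1
  ##.##|.  b27=0 t=2,i=2
  ##.#.|.  b26=0 t=1,i=2
  ##..#|#  b25=1 t=3,i=17
  ##...|.  b24=0 t=0,i=2
  #.###|#  b23=1 t=2,i=14
  #.##.|.  b22=0 t=1,i=11
  #.#.#|.  b21=0 t=1,i=9
  #.#..|#  b20=1 t=1,i=3
  #..##|.  b19=0 t=1,i=5
  #..#.|#  b18=1 t=1,i=16
  #...#|#  b17=1 t=0,i=3
  #....|.  b16=0 t=2,i=9
  .####|#  b15=1 t=0,i=17
  .###.|#  b14=1 t=0,i=0
  .##.#|#  b13=1 t=1,i=1
  .##..|#  b12=1 t=0,i=12
  .#.##|.  b11=0 t=1,i=10
  .#.#.|#  b10=1 t=1,i=21
  .#..#|#  b9=1 t=1,i=4
  .#...|.  b8=0 t=3,i=8
  ..###|.  b7=0 t=0,i=5
  ..##.|#  b6=1 t=0,i=11
  ..#.#|.  b5=0 t=1,i=20
  ..#..|.  b4=0 t=1,i=17
  ...##|.  b3=0 t=0,i=4
  ...#.|.  b2=0 t=2,i=11
  ....#|.  b1=0 t=2,i=10
  .....|#  b0=1 t=3,i=10
  bits 00110010100101101111011001000001 = 848754241

848754241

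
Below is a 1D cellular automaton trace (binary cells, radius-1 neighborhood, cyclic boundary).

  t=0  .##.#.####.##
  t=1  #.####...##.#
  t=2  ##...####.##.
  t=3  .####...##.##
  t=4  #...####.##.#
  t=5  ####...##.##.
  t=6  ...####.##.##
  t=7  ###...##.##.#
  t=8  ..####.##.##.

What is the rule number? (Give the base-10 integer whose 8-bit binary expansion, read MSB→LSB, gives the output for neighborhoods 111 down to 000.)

  nb ###: next=.  (t=0,i=7, bit7=0)
  nb ##.: next=#  (t=0,i=2, bit6=1)
  nb #.#: next=#  (t=0,i=0, bit5=1)
  nb #..: next=#  (t=1,i=6, bit4=1)
  nb .##: next=.  (t=0,i=1, bit3=0)
  nb .#.: next=#  (t=0,i=4, bit2=1)
  nb ..#: next=#  (t=1,i=8, bit1=1)
  nb ...: next=#  (t=1,i=7, bit0=1)
  bits 01110111 = 119

119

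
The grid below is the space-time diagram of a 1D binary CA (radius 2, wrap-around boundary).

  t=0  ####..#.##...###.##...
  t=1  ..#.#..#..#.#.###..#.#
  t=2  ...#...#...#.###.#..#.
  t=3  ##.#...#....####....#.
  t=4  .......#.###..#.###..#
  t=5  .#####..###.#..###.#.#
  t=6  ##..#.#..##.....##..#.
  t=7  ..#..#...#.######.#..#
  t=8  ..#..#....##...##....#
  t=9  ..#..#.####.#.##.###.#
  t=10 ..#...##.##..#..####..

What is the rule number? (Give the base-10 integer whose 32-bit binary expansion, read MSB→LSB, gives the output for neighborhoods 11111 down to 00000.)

1803635803

  [31] ##### => .  t=5,i=3
  [30] ####. => #  t=0,i=2
  [29] ###.# => #  t=0,i=15
  [28] ###.. => .  t=0,i=3
  [27] ##.## => #  t=0,i=16
  [26] ##.#. => .  t=2,i=16
  [25] ##..# => #  t=0,i=4
  [24] ##... => #  t=0,i=10
  [23] #.### => #  t=1,i=14
  [22] #.##. => .  t=0,i=8
  [21] #.#.# => .  t=1,i=12
  [20] #.#.. => .  t=1,i=4
  [19] #..## => .  t=5,i=7
  [18] #..#. => .  t=0,i=5
  [17] #...# => .  t=0,i=11
  [16] #.... => #  t=2,i=0
  [15] .#### => .  t=0,i=1
  [14] .###. => #  t=0,i=14
  [13] .##.# => .  t=3,i=1
  [12] .##.. => .  t=0,i=9
  [11] .#.## => #  t=0,i=7
  [10] .#.#. => #  t=1,i=3
  [9] .#..# => .  t=1,i=0
  [8] .#... => .  t=2,i=4
  [7] ..### => .  t=0,i=0
  [6] ..##. => #  t=6,i=9
  [5] ..#.# => .  t=0,i=6
  [4] ..#.. => #  t=1,i=7
  [3] ...## => #  t=0,i=12
  [2] ...#. => .  t=2,i=2
  [1] ....# => #  t=2,i=1
  [0] ..... => #  t=4,i=2
  bits 01101011100000010100110001011011 = 1803635803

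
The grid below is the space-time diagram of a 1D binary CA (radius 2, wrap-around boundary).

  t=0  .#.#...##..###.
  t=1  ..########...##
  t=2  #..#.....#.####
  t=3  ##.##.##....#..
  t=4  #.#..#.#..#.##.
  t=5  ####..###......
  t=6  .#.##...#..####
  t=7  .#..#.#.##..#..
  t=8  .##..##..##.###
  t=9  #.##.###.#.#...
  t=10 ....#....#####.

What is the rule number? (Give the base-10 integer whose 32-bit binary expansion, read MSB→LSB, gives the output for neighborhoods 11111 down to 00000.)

  ##### -> .   bit 31 = 0  t=1,i=4
  ####. -> .   bit 30 = 0  t=1,i=8
  ###.# -> .   bit 29 = 0  t=6,i=14
  ###.. -> #   bit 28 = 1  t=0,i=13
  ##.## -> #   bit 27 = 1  t=3,i=2
  ##.#. -> .   bit 26 = 0  t=4,i=14
  ##..# -> #   bit 25 = 1  t=0,i=9
  ##... -> .   bit 24 = 0  t=1,i=10
  #.### -> .   bit 23 = 0  t=2,i=11
  #.##. -> .   bit 22 = 0  t=3,i=3
  #.#.# -> #   bit 21 = 1  t=4,i=0
  #.#.. -> #   bit 20 = 1  t=0,i=3
  #..## -> .   bit 19 = 0  t=0,i=10
  #..#. -> .   bit 18 = 0  t=0,i=0
  #...# -> #   bit 17 = 1  t=0,i=5
  #.... -> .   bit 16 = 0  t=2,i=5
  .#### -> #   bit 15 = 1  t=1,i=3
  .###. -> .   bit 14 = 0  t=0,i=12
  .##.# -> .   bit 13 = 0  t=3,i=1
  .##.. -> #   bit 12 = 1  t=0,i=8
  .#.## -> .   bit 11 = 0  t=2,i=10
  .#.#. -> #   bit 10 = 1  t=0,i=2
  .#..# -> #   bit 9 = 1  t=3,i=13
  .#... -> #   bit 8 = 1  t=0,i=4
  ..### -> .   bit 7 = 0  t=0,i=11
  ..##. -> #   bit 6 = 1  t=0,i=7
  ..#.# -> .   bit 5 = 0  t=0,i=1
  ..#.. -> #   bit 4 = 1  t=2,i=3
  ...## -> #   bit 3 = 1  t=0,i=6
  ...#. -> .   bit 2 = 0  t=2,i=8
  ....# -> #   bit 1 = 1  t=2,i=7
  ..... -> #   bit 0 = 1  t=2,i=6
  bits 00011010001100101001011101011011 = 439523163

439523163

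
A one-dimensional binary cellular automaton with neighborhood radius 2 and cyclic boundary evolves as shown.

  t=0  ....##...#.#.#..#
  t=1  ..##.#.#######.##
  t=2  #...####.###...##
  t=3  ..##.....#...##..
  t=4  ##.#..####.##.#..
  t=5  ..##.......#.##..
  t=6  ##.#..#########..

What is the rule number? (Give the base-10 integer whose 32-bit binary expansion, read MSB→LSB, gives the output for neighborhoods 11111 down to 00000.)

2264276031

  #####|#  b31=1 t=1,i=9
  ####.|.  b30=0 t=1,i=12
  ###.#|.  b29=0 t=1,i=13
  ###..|.  b28=0 t=2,i=0
  ##.##|.  b27=0 t=1,i=14
  ##.#.|#  b26=1 t=1,i=4
  ##..#|#  b25=1 t=1,i=0
  ##...|.  b24=0 t=0,i=6
  #.###|#  b23=1 t=1,i=7
  #.##.|#  b22=1 t=1,i=15
  #.#.#|#  b21=1 t=0,i=11
  #.#..|#  b20=1 t=0,i=13
  #..##|.  b19=0 t=1,i=1
  #..#.|#  b18=1 t=0,i=15
  #...#|#  b17=1 t=0,i=7
  #....|.  b16=0 t=0,i=1
  .####|.  b15=0 t=1,i=8
  .###.|.  b14=0 t=2,i=10
  .##.#|.  b13=0 t=1,i=3
  .##..|#  b12=1 t=0,i=5
  .#.##|#  b11=1 t=1,i=6
  .#.#.|#  b10=1 t=0,i=10
  .#..#|.  b9=0 t=0,i=14
  .#...|.  b8=0 t=0,i=0
  ..###|.  b7=0 t=2,i=4
  ..##.|.  b6=0 t=0,i=4
  ..#.#|#  b5=1 t=0,i=9
  ..#..|#  b4=1 t=0,i=16
  ...##|#  b3=1 t=0,i=3
  ...#.|#  b2=1 t=0,i=8
  ....#|#  b1=1 t=0,i=2
  .....|#  b0=1 t=3,i=6
  bits 10000110111101100001110000111111 = 2264276031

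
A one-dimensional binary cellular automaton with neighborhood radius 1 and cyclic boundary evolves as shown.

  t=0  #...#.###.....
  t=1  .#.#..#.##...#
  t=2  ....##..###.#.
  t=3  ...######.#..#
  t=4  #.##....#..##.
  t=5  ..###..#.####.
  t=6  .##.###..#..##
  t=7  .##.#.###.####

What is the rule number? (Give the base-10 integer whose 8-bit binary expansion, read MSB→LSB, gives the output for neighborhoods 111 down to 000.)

  nb ###: next=.  (t=0,i=7, bit7=0)
  nb ##.: next=#  (t=0,i=8, bit6=1)
  nb #.#: next=.  (t=0,i=5, bit5=0)
  nb #..: next=#  (t=0,i=1, bit4=1)
  nb .##: next=#  (t=0,i=6, bit3=1)
  nb .#.: next=.  (t=0,i=0, bit2=0)
  nb ..#: next=#  (t=0,i=3, bit1=1)
  nb ...: next=.  (t=0,i=2, bit0=0)
  bits 01011010 = 90

90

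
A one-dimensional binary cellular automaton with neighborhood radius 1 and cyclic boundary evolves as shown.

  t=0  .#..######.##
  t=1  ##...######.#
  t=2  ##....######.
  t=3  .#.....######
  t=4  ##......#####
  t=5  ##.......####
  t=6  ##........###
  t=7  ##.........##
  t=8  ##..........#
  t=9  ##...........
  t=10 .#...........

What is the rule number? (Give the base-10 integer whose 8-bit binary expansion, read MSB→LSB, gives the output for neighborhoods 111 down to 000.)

  [7] ### => #  t=0,i=5
  [6] ##. => #  t=0,i=9
  [5] #.# => #  t=0,i=0
  [4] #.. => .  t=0,i=2
  [3] .## => .  t=0,i=4
  [2] .#. => #  t=0,i=1
  [1] ..# => .  t=0,i=3
  [0] ... => .  t=1,i=3
  bits 11100100 = 228

228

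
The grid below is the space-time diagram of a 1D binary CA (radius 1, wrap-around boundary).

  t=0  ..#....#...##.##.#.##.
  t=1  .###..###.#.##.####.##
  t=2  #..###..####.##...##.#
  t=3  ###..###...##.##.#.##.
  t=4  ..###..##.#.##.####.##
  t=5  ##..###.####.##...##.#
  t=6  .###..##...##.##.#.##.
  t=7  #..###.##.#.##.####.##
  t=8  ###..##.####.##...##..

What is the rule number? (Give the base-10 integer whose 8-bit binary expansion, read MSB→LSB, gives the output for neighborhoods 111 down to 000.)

118

  ###|.  b7=0 t=1,i=2
  ##.|#  b6=1 t=0,i=12
  #.#|#  b5=1 t=0,i=13
  #..|#  b4=1 t=0,i=3
  .##|.  b3=0 t=0,i=11
  .#.|#  b2=1 t=0,i=2
  ..#|#  b1=1 t=0,i=1
  ...|.  b0=0 t=0,i=0
  bits 01110110 = 118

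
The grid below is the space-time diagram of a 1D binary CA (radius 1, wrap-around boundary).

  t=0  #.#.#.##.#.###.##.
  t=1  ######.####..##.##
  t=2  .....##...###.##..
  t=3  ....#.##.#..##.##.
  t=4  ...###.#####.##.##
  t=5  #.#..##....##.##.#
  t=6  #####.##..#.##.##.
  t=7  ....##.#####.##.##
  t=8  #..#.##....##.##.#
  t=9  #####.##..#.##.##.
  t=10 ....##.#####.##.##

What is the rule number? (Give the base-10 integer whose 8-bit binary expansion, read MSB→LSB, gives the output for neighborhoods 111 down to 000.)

118

  ###|.  b7=0 t=0,i=12
  ##.|#  b6=1 t=0,i=7
  #.#|#  b5=1 t=0,i=1
  #..|#  b4=1 t=1,i=11
  .##|.  b3=0 t=0,i=6
  .#.|#  b2=1 t=0,i=0
  ..#|#  b1=1 t=1,i=12
  ...|.  b0=0 t=2,i=0
  bits 01110110 = 118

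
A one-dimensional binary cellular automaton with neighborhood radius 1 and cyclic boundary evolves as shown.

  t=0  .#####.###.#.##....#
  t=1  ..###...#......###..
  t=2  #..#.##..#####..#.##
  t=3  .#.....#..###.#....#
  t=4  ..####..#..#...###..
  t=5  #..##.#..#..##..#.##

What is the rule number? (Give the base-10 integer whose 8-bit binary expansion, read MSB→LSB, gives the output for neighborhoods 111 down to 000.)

  nb ###: next=#  (t=0,i=2, bit7=1)
  nb ##.: next=.  (t=0,i=5, bit6=0)
  nb #.#: next=.  (t=0,i=0, bit5=0)
  nb #..: next=#  (t=0,i=15, bit4=1)
  nb .##: next=.  (t=0,i=1, bit3=0)
  nb .#.: next=.  (t=0,i=11, bit2=0)
  nb ..#: next=.  (t=0,i=18, bit1=0)
  nb ...: next=#  (t=0,i=16, bit0=1)
  bits 10010001 = 145

145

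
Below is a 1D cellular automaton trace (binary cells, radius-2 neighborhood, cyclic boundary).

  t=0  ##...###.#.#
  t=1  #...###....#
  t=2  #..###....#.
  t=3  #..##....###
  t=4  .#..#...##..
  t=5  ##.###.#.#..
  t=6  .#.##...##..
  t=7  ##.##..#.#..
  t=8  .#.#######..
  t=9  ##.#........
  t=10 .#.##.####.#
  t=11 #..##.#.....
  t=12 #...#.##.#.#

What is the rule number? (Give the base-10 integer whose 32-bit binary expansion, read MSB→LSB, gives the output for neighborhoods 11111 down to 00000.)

47478205

  [31] ##### => .  t=8,i=5
  [30] ####. => .  t=3,i=11
  [29] ###.# => .  t=0,i=7
  [28] ###.. => .  t=0,i=1
  [27] ##.## => .  t=5,i=2
  [26] ##.#. => .  t=0,i=8
  [25] ##..# => #  t=3,i=1
  [24] ##... => .  t=0,i=2
  [23] #.### => #  t=0,i=11
  [22] #.##. => #  t=6,i=3
  [21] #.#.# => .  t=0,i=9
  [20] #.#.. => #  t=2,i=0
  [19] #..## => .  t=2,i=2
  [18] #..#. => #  t=4,i=3
  [17] #...# => .  t=0,i=3
  [16] #.... => .  t=1,i=8
  [15] .#### => .  t=3,i=10
  [14] .###. => #  t=0,i=0
  [13] .##.# => #  t=5,i=1
  [12] .##.. => #  t=1,i=0
  [11] .#.## => .  t=0,i=10
  [10] .#.#. => #  t=2,i=11
  [9] .#..# => .  t=2,i=1
  [8] .#... => #  t=4,i=5
  [7] ..### => #  t=0,i=5
  [6] ..##. => .  t=1,i=11
  [5] ..#.# => #  t=2,i=10
  [4] ..#.. => #  t=4,i=1
  [3] ...## => #  t=0,i=4
  [2] ...#. => #  t=2,i=9
  [1] ....# => .  t=1,i=9
  [0] ..... => #  t=9,i=6
  bits 00000010110101000111010110111101 = 47478205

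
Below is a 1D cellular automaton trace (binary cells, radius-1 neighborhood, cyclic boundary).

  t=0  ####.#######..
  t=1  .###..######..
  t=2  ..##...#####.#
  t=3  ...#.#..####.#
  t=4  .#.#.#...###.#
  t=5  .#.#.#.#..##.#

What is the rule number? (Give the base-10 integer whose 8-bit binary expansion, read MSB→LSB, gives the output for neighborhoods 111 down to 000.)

  ###|#  b7=1 t=0,i=1
  ##.|#  b6=1 t=0,i=3
  #.#|.  b5=0 t=0,i=4
  #..|.  b4=0 t=0,i=12
  .##|.  b3=0 t=0,i=0
  .#.|#  b2=1 t=2,i=13
  ..#|.  b1=0 t=0,i=13
  ...|#  b0=1 t=1,i=13
  bits 11000101 = 197

197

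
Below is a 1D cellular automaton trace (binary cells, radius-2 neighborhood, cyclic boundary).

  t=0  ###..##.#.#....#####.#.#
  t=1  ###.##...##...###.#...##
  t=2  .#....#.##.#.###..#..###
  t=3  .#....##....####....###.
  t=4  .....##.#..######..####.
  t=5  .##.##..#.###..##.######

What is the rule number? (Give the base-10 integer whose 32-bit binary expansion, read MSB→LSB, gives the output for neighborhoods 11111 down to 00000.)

1368968425

  nb #####: next=.  (t=0,i=17, bit31=0)
  nb ####.: next=#  (t=0,i=1, bit30=1)
  nb ###.#: next=.  (t=0,i=19, bit29=0)
  nb ###..: next=#  (t=0,i=2, bit28=1)
  nb ##.##: next=.  (t=1,i=3, bit27=0)
  nb ##.#.: next=.  (t=0,i=7, bit26=0)
  nb ##..#: next=.  (t=0,i=3, bit25=0)
  nb ##...: next=#  (t=1,i=6, bit24=1)
  nb #.###: next=#  (t=0,i=23, bit23=1)
  nb #.##.: next=.  (t=1,i=4, bit22=0)
  nb #.#.#: next=.  (t=0,i=8, bit21=0)
  nb #.#..: next=#  (t=0,i=10, bit20=1)
  nb #..##: next=#  (t=0,i=4, bit19=1)
  nb #..#.: next=.  (t=2,i=17, bit18=0)
  nb #...#: next=.  (t=1,i=7, bit17=0)
  nb #....: next=.  (t=0,i=12, bit16=0)
  nb .####: next=#  (t=0,i=0, bit15=1)
  nb .###.: next=#  (t=1,i=15, bit14=1)
  nb .##.#: next=.  (t=0,i=6, bit13=0)
  nb .##..: next=.  (t=1,i=5, bit12=0)
  nb .#.##: next=#  (t=0,i=22, bit11=1)
  nb .#.#.: next=#  (t=0,i=9, bit10=1)
  nb .#..#: next=.  (t=2,i=19, bit9=0)
  nb .#...: next=.  (t=0,i=11, bit8=0)
  nb ..###: next=#  (t=0,i=15, bit7=1)
  nb ..##.: next=#  (t=0,i=5, bit6=1)
  nb ..#.#: next=#  (t=2,i=6, bit5=1)
  nb ..#..: next=.  (t=2,i=18, bit4=0)
  nb ...##: next=#  (t=0,i=14, bit3=1)
  nb ...#.: next=.  (t=2,i=5, bit2=0)
  nb ....#: next=.  (t=0,i=13, bit1=0)
  nb .....: next=#  (t=4,i=1, bit0=1)
  bits 01010001100110001100110011101001 = 1368968425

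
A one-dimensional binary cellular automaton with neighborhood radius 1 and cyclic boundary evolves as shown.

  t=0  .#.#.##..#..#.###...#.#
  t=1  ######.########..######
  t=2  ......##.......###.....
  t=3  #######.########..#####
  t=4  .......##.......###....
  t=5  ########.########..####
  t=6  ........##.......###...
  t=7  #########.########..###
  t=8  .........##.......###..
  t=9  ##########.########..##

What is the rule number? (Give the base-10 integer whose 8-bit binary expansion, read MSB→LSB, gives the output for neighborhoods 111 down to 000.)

63

  nb ###: next=.  (t=0,i=15, bit7=0)
  nb ##.: next=.  (t=0,i=6, bit6=0)
  nb #.#: next=#  (t=0,i=0, bit5=1)
  nb #..: next=#  (t=0,i=7, bit4=1)
  nb .##: next=#  (t=0,i=5, bit3=1)
  nb .#.: next=#  (t=0,i=1, bit2=1)
  nb ..#: next=#  (t=0,i=8, bit1=1)
  nb ...: next=#  (t=0,i=18, bit0=1)
  bits 00111111 = 63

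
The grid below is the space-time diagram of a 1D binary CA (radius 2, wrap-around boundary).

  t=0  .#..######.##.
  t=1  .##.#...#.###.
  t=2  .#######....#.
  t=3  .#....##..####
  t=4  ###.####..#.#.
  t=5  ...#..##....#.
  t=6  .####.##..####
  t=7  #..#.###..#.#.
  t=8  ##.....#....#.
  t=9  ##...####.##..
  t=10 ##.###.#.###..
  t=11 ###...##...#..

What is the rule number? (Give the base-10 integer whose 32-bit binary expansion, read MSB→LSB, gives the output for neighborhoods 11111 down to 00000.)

  #####|.  b31=0 t=0,i=6
  ####.|#  b30=1 t=0,i=8
  ###.#|.  b29=0 t=0,i=9
  ###..|#  b28=1 t=1,i=12
  ##.##|#  b27=1 t=0,i=10
  ##.#.|#  b26=1 t=1,i=3
  ##..#|.  b25=0 t=0,i=13
  ##...|.  b24=0 t=2,i=8
  #.###|.  b23=0 t=1,i=10
  #.##.|#  b22=1 t=0,i=11
  #.#.#|#  b21=1 t=4,i=12
  #.#..|#  b20=1 t=1,i=4
  #..##|.  b19=0 t=0,i=3
  #..#.|.  b18=0 t=0,i=0
  #...#|#  b17=1 t=1,i=6
  #....|.  b16=0 t=2,i=9
  .####|.  b15=0 t=0,i=5
  .###.|.  b14=0 t=1,i=11
  .##.#|#  b13=1 t=1,i=2
  .##..|#  b12=1 t=0,i=12
  .#.##|.  b11=0 t=1,i=9
  .#.#.|.  b10=0 t=4,i=11
  .#..#|#  b9=1 t=0,i=2
  .#...|#  b8=1 t=1,i=5
  ..###|#  b7=1 t=0,i=4
  ..##.|#  b6=1 t=1,i=1
  ..#.#|.  b5=0 t=1,i=8
  ..#..|#  b4=1 t=0,i=1
  ...##|#  b3=1 t=3,i=5
  ...#.|#  b2=1 t=1,i=7
  ....#|#  b1=1 t=2,i=10
  .....|.  b0=0 t=8,i=4
  bits 01011100011100100011001111011110 = 1550988254

1550988254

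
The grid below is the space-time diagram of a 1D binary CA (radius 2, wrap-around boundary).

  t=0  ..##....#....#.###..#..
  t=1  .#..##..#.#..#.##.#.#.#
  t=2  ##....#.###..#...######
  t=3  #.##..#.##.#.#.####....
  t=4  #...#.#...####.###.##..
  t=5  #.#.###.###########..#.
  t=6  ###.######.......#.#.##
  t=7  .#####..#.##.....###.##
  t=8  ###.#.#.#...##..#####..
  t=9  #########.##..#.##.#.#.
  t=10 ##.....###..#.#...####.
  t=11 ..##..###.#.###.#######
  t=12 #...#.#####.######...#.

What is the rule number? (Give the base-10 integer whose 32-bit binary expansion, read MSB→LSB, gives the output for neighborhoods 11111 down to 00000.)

1874052280

  ##### -> .   bit 31 = 0  t=2,i=19
  ####. -> #   bit 30 = 1  t=2,i=0
  ###.# -> #   bit 29 = 1  t=4,i=13
  ###.. -> .   bit 28 = 0  t=0,i=17
  ##.## -> #   bit 27 = 1  t=4,i=14
  ##.#. -> #   bit 26 = 1  t=1,i=17
  ##..# -> #   bit 25 = 1  t=0,i=18
  ##... -> #   bit 24 = 1  t=0,i=4
  #.### -> #   bit 23 = 1  t=0,i=15
  #.##. -> .   bit 22 = 0  t=1,i=15
  #.#.# -> #   bit 21 = 1  t=1,i=18
  #.#.. -> #   bit 20 = 1  t=1,i=1
  #..## -> .   bit 19 = 0  t=1,i=3
  #..#. -> .   bit 18 = 0  t=0,i=19
  #...# -> #   bit 17 = 1  t=2,i=15
  #.... -> #   bit 16 = 1  t=0,i=5
  .#### -> #   bit 15 = 1  t=2,i=18
  .###. -> #   bit 14 = 1  t=0,i=16
  .##.# -> .   bit 13 = 0  t=1,i=16
  .##.. -> .   bit 12 = 0  t=0,i=3
  .#.## -> .   bit 11 = 0  t=0,i=14
  .#.#. -> #   bit 10 = 1  t=1,i=0
  .#..# -> .   bit 9 = 0  t=1,i=2
  .#... -> .   bit 8 = 0  t=0,i=9
  ..### -> #   bit 7 = 1  t=2,i=17
  ..##. -> .   bit 6 = 0  t=0,i=2
  ..#.# -> #   bit 5 = 1  t=0,i=13
  ..#.. -> #   bit 4 = 1  t=0,i=8
  ...## -> #   bit 3 = 1  t=0,i=1
  ...#. -> .   bit 2 = 0  t=0,i=7
  ....# -> .   bit 1 = 0  t=0,i=0
  ..... -> .   bit 0 = 0  t=6,i=12
  bits 01101111101100111100010010111000 = 1874052280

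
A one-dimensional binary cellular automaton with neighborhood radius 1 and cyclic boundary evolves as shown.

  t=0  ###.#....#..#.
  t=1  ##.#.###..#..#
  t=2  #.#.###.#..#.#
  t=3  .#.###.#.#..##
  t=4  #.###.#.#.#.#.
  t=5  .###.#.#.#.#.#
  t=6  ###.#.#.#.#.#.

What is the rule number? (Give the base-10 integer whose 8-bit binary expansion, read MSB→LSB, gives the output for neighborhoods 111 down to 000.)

185

  ### -> #   bit 7 = 1  t=0,i=1
  ##. -> .   bit 6 = 0  t=0,i=2
  #.# -> #   bit 5 = 1  t=0,i=3
  #.. -> #   bit 4 = 1  t=0,i=5
  .## -> #   bit 3 = 1  t=0,i=0
  .#. -> .   bit 2 = 0  t=0,i=4
  ..# -> .   bit 1 = 0  t=0,i=8
  ... -> #   bit 0 = 1  t=0,i=6
  bits 10111001 = 185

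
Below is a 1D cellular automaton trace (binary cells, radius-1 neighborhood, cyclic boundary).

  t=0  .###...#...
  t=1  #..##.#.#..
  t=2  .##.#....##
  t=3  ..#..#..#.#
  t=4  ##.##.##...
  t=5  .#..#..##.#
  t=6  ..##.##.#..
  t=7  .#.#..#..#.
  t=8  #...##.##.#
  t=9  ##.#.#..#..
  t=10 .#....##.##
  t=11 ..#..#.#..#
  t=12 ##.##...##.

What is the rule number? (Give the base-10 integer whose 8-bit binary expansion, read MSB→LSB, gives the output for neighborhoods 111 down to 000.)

  ###|.  b7=0 t=0,i=2
  ##.|#  b6=1 t=0,i=3
  #.#|.  b5=0 t=1,i=5
  #..|#  b4=1 t=0,i=4
  .##|.  b3=0 t=0,i=1
  .#.|.  b2=0 t=0,i=7
  ..#|#  b1=1 t=0,i=0
  ...|.  b0=0 t=0,i=5
  bits 01010010 = 82

82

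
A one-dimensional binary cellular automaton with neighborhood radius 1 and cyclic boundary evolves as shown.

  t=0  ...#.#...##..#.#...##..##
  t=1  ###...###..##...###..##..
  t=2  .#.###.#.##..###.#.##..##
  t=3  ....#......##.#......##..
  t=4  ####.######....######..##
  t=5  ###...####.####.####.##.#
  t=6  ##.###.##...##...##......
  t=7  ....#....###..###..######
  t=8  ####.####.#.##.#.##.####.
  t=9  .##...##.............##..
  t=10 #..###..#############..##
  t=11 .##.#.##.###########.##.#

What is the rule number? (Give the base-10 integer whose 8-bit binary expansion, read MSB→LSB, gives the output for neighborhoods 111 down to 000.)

  [7] ### => #  t=1,i=1
  [6] ##. => .  t=0,i=10
  [5] #.# => .  t=0,i=4
  [4] #.. => #  t=0,i=0
  [3] .## => .  t=0,i=9
  [2] .#. => .  t=0,i=3
  [1] ..# => #  t=0,i=2
  [0] ... => #  t=0,i=1
  bits 10010011 = 147

147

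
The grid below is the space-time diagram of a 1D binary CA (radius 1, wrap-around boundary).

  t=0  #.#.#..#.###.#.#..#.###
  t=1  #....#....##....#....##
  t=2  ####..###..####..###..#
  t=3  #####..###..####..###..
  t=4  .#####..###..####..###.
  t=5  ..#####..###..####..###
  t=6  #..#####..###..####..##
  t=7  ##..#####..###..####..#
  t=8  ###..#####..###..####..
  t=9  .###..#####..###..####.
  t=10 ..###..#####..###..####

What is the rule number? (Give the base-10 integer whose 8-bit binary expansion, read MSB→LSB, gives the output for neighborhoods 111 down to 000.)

  [7] ### => #  t=0,i=10
  [6] ##. => #  t=0,i=0
  [5] #.# => .  t=0,i=1
  [4] #.. => #  t=0,i=5
  [3] .## => .  t=0,i=9
  [2] .#. => .  t=0,i=2
  [1] ..# => .  t=0,i=6
  [0] ... => #  t=1,i=2
  bits 11010001 = 209

209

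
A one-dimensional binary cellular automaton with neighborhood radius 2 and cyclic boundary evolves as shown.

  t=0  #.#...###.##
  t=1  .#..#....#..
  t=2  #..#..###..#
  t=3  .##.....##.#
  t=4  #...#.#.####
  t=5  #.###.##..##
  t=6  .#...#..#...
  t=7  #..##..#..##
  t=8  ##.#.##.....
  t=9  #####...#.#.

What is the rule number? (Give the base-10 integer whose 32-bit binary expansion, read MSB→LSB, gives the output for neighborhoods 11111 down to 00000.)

3727108198

  nb #####: next=#  (t=4,i=10, bit31=1)
  nb ####.: next=#  (t=4,i=11, bit30=1)
  nb ###.#: next=.  (t=0,i=0, bit29=0)
  nb ###..: next=#  (t=2,i=8, bit28=1)
  nb ##.##: next=#  (t=0,i=9, bit27=1)
  nb ##.#.: next=#  (t=0,i=1, bit26=1)
  nb ##..#: next=#  (t=2,i=1, bit25=1)
  nb ##...: next=.  (t=3,i=3, bit24=0)
  nb #.###: next=.  (t=0,i=10, bit23=0)
  nb #.##.: next=.  (t=3,i=1, bit22=0)
  nb #.#.#: next=#  (t=3,i=11, bit21=1)
  nb #.#..: next=.  (t=0,i=2, bit20=0)
  nb #..##: next=.  (t=2,i=5, bit19=0)
  nb #..#.: next=#  (t=1,i=3, bit18=1)
  nb #...#: next=#  (t=0,i=4, bit17=1)
  nb #....: next=#  (t=1,i=6, bit16=1)
  nb .####: next=.  (t=4,i=9, bit15=0)
  nb .###.: next=.  (t=0,i=7, bit14=0)
  nb .##.#: next=#  (t=3,i=9, bit13=1)
  nb .##..: next=.  (t=2,i=0, bit12=0)
  nb .#.##: next=#  (t=3,i=0, bit11=1)
  nb .#.#.: next=.  (t=4,i=5, bit10=0)
  nb .#..#: next=.  (t=1,i=2, bit9=0)
  nb .#...: next=.  (t=0,i=3, bit8=0)
  nb ..###: next=.  (t=0,i=6, bit7=0)
  nb ..##.: next=#  (t=2,i=11, bit6=1)
  nb ..#.#: next=#  (t=4,i=4, bit5=1)
  nb ..#..: next=.  (t=1,i=1, bit4=0)
  nb ...##: next=.  (t=0,i=5, bit3=0)
  nb ...#.: next=#  (t=1,i=0, bit2=1)
  nb ....#: next=#  (t=1,i=7, bit1=1)
  nb .....: next=.  (t=3,i=5, bit0=0)
  bits 11011110001001110010100001100110 = 3727108198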